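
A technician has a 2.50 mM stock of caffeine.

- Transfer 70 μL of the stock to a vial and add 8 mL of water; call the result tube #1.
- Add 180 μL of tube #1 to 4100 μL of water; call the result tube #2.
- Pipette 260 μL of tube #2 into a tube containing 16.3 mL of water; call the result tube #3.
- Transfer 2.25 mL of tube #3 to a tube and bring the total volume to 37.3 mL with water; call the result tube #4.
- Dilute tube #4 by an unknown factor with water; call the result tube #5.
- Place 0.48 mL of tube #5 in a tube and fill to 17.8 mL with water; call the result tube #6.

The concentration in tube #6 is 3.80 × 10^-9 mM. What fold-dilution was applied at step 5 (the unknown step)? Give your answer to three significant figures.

Step 1: 70 μL + 8 mL = 8070 μL total → factor 8070/70 = 115.29
Step 2: 180 μL + 4100 μL = 4280 μL total → factor 4280/180 = 23.778
Step 3: 260 μL + 16.3 mL = 16560 μL total → factor 16560/260 = 63.692
Step 4: 2.25 mL brought to 37.3 mL → factor 37.3/2.25 = 16.578
Step 5: unknown factor x
Step 6: 0.48 mL brought to 17.8 mL → factor 17.8/0.48 = 37.083
Product of known-step factors = 1.0733 × 10^8
Overall factor = 2.50 mM / (3.80 × 10^-9 mM) = 6.5789 × 10^8
x = 6.5789 × 10^8 / 1.0733 × 10^8 = 6.13

6.13-fold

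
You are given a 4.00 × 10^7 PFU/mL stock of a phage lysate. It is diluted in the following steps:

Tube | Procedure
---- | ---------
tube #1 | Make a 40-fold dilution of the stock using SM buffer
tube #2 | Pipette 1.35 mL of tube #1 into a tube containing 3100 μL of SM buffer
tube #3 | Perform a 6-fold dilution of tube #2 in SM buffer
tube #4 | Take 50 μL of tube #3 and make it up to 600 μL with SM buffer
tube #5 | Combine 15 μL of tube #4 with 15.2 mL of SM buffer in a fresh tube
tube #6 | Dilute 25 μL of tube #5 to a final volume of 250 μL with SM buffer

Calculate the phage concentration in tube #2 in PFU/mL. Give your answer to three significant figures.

Step 1: 40-fold → factor 40
Step 2: 1.35 mL + 3100 μL = 4.45 mL total → factor 4.45/1.35 = 3.2963
Dilution factor through tube #2 = 40 × 3.2963 = 131.85
[tube #2] = 4.00 × 10^7 PFU/mL / 131.85 = 3.03 × 10^5 PFU/mL

3.03 × 10^5 PFU/mL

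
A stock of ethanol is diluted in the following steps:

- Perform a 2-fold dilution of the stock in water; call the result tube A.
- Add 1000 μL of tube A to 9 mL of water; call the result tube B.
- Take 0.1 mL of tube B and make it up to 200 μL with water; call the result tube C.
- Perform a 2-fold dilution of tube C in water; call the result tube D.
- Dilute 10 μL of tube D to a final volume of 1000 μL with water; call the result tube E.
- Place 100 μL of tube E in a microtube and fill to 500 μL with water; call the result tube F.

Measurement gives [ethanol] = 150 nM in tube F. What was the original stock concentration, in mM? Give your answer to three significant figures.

6.00 mM

Step 1: 2-fold → factor 2
Step 2: 1000 μL + 9 mL = 10000 μL total → factor 10000/1000 = 10
Step 3: 0.1 mL brought to 200 μL → factor 0.2/0.1 = 2
Step 4: 2-fold → factor 2
Step 5: 10 μL brought to 1000 μL → factor 1000/10 = 100
Step 6: 100 μL brought to 500 μL → factor 500/100 = 5
Overall dilution factor = 2 × 10 × 2 × 2 × 100 × 5 = 40000
Stock = 150 nM × 40000 = 6.000 × 10^6 nM = 6.00 mM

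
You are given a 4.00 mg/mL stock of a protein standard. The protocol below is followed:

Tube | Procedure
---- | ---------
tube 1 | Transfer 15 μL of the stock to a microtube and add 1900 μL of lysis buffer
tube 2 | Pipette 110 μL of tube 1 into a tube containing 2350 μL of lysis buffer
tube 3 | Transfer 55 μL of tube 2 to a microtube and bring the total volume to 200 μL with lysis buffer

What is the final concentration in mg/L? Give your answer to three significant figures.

Step 1: 15 μL + 1900 μL = 1915 μL total → factor 1915/15 = 127.67
Step 2: 110 μL + 2350 μL = 2460 μL total → factor 2460/110 = 22.364
Step 3: 55 μL brought to 200 μL → factor 200/55 = 3.6364
Overall dilution factor = 127.67 × 22.364 × 3.6364 = 10382
Final = 4.00 mg/mL / 10382 = 0.0003853 mg/mL = 0.385 mg/L

0.385 mg/L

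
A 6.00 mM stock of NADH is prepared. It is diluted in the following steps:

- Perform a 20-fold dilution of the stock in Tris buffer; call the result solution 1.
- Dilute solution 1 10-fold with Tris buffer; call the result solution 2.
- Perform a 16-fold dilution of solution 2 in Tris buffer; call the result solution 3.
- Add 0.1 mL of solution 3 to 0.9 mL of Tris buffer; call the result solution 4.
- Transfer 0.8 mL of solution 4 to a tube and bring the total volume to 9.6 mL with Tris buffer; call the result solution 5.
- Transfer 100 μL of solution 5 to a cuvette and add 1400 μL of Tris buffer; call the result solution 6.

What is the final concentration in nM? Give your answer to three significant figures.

Step 1: 20-fold → factor 20
Step 2: 10-fold → factor 10
Step 3: 16-fold → factor 16
Step 4: 0.1 mL + 0.9 mL = 1 mL total → factor 1/0.1 = 10
Step 5: 0.8 mL brought to 9.6 mL → factor 9.6/0.8 = 12
Step 6: 100 μL + 1400 μL = 1500 μL total → factor 1500/100 = 15
Overall dilution factor = 20 × 10 × 16 × 10 × 12 × 15 = 5.76 × 10^6
Final = 6.00 mM / 5.76 × 10^6 = 1.042 × 10^-6 mM = 1.04 nM

1.04 nM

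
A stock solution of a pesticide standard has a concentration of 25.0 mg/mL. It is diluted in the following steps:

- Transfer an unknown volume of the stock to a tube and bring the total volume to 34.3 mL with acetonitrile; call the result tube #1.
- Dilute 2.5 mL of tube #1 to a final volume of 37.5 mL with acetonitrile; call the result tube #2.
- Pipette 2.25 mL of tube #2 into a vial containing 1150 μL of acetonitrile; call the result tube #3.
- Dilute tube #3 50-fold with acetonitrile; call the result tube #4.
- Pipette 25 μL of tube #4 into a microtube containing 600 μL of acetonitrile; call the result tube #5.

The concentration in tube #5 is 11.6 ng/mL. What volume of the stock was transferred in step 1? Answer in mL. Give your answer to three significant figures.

Step 1: v brought to 34.3 mL → factor = 34.3 mL/v
Step 2: 2.5 mL brought to 37.5 mL → factor 37.5/2.5 = 15
Step 3: 2.25 mL + 1150 μL = 3.4 mL total → factor 3.4/2.25 = 1.5111
Step 4: 50-fold → factor 50
Step 5: 25 μL + 600 μL = 625 μL total → factor 625/25 = 25
Product of known-step factors = 28333
Overall factor = 25.0 mg/mL / (11.6 ng/mL) = 2.1552 × 10^6
Step-1 factor = 2.1552 × 10^6 / 28333 = 76.065
v = 34.3 mL / 76.065 = 0.451 mL

0.451 mL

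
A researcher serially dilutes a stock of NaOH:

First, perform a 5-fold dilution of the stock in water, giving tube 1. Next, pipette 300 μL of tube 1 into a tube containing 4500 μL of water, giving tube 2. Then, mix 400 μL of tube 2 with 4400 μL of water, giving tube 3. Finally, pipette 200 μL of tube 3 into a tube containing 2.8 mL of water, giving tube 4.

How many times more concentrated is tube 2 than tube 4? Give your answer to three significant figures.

Step 1: 5-fold → factor 5
Step 2: 300 μL + 4500 μL = 4800 μL total → factor 4800/300 = 16
Step 3: 400 μL + 4400 μL = 4800 μL total → factor 4800/400 = 12
Step 4: 200 μL + 2.8 mL = 3000 μL total → factor 3000/200 = 15
Dilution factor to tube 2 = 80; to tube 4 = 14400
[tube 2]/[tube 4] = (factor to tube 4)/(factor to tube 2) = 14400/80 = 180

180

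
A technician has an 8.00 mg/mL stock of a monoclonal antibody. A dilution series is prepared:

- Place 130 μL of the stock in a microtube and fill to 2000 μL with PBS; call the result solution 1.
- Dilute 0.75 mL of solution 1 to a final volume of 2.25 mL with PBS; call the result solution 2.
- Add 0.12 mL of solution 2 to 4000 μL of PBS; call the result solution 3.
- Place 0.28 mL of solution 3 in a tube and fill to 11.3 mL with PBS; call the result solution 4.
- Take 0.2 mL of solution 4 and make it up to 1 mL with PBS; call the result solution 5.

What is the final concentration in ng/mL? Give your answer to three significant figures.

Step 1: 130 μL brought to 2000 μL → factor 2000/130 = 15.385
Step 2: 0.75 mL brought to 2.25 mL → factor 2.25/0.75 = 3
Step 3: 0.12 mL + 4000 μL = 4.12 mL total → factor 4.12/0.12 = 34.333
Step 4: 0.28 mL brought to 11.3 mL → factor 11.3/0.28 = 40.357
Step 5: 0.2 mL brought to 1 mL → factor 1/0.2 = 5
Overall dilution factor = 15.385 × 3 × 34.333 × 40.357 × 5 = 3.1975 × 10^5
Final = 8.00 mg/mL / 3.1975 × 10^5 = 2.502 × 10^-5 mg/mL = 25.0 ng/mL

25.0 ng/mL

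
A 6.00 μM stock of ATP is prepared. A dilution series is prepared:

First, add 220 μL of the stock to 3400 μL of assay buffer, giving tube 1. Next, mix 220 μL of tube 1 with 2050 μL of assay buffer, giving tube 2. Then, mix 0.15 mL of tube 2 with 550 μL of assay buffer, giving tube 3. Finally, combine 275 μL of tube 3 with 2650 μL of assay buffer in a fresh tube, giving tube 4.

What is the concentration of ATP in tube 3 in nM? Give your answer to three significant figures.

7.57 nM

Step 1: 220 μL + 3400 μL = 3620 μL total → factor 3620/220 = 16.455
Step 2: 220 μL + 2050 μL = 2270 μL total → factor 2270/220 = 10.318
Step 3: 0.15 mL + 550 μL = 0.7 mL total → factor 0.7/0.15 = 4.6667
Dilution factor through tube 3 = 16.455 × 10.318 × 4.6667 = 792.31
[tube 3] = 6.00 μM / 792.31 = 0.007573 μM = 7.57 nM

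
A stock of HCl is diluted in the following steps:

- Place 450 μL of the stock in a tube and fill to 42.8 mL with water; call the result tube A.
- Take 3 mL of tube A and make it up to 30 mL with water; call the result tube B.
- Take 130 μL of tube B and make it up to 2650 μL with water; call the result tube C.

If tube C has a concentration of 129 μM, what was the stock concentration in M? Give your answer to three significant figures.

Step 1: 450 μL brought to 42.8 mL → factor 42800/450 = 95.111
Step 2: 3 mL brought to 30 mL → factor 30/3 = 10
Step 3: 130 μL brought to 2650 μL → factor 2650/130 = 20.385
Overall dilution factor = 95.111 × 10 × 20.385 = 19388
Stock = 129 μM × 19388 = 2.501 × 10^6 μM = 2.50 M

2.50 M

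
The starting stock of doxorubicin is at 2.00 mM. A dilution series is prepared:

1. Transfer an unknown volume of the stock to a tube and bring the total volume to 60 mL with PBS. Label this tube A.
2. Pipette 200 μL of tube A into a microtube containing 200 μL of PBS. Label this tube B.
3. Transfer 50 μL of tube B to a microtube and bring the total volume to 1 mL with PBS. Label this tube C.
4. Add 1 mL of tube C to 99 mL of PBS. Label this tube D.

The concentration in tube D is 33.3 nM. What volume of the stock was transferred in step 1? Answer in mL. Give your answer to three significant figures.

Step 1: v brought to 60 mL → factor = 60 mL/v
Step 2: 200 μL + 200 μL = 400 μL total → factor 400/200 = 2
Step 3: 50 μL brought to 1 mL → factor 1000/50 = 20
Step 4: 1 mL + 99 mL = 100 mL total → factor 100/1 = 100
Product of known-step factors = 4000
Overall factor = 2.00 mM / (33.3 nM) = 60060
Step-1 factor = 60060 / 4000 = 15.015
v = 60 mL / 15.015 = 4.00 mL

4.00 mL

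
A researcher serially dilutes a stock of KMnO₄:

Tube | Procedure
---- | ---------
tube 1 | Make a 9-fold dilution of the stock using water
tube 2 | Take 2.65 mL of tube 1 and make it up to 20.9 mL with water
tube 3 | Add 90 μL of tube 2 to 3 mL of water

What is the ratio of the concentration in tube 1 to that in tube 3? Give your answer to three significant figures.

271

Step 1: 9-fold → factor 9
Step 2: 2.65 mL brought to 20.9 mL → factor 20.9/2.65 = 7.8868
Step 3: 90 μL + 3 mL = 3090 μL total → factor 3090/90 = 34.333
Dilution factor to tube 1 = 9; to tube 3 = 2437
[tube 1]/[tube 3] = (factor to tube 3)/(factor to tube 1) = 2437/9 = 271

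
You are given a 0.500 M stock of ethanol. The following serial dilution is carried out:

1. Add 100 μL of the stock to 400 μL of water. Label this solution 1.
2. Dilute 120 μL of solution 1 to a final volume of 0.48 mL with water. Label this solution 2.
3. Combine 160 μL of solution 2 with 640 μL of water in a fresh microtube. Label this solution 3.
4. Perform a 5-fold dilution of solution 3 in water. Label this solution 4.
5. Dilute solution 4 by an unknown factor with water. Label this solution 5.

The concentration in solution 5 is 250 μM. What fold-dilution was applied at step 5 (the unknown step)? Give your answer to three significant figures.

4.00-fold

Step 1: 100 μL + 400 μL = 500 μL total → factor 500/100 = 5
Step 2: 120 μL brought to 0.48 mL → factor 480/120 = 4
Step 3: 160 μL + 640 μL = 800 μL total → factor 800/160 = 5
Step 4: 5-fold → factor 5
Step 5: unknown factor x
Product of known-step factors = 500
Overall factor = 0.500 M / (250 μM) = 2000
x = 2000 / 500 = 4.00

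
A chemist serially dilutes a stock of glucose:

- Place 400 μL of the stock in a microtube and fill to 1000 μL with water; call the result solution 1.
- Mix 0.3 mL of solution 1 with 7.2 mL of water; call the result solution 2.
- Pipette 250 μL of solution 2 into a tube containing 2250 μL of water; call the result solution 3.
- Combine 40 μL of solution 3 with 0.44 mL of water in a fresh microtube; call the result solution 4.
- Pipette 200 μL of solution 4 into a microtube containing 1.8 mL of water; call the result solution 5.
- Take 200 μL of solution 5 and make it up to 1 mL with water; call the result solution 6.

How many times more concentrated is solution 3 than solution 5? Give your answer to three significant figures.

Step 1: 400 μL brought to 1000 μL → factor 1000/400 = 2.5
Step 2: 0.3 mL + 7.2 mL = 7.5 mL total → factor 7.5/0.3 = 25
Step 3: 250 μL + 2250 μL = 2500 μL total → factor 2500/250 = 10
Step 4: 40 μL + 0.44 mL = 480 μL total → factor 480/40 = 12
Step 5: 200 μL + 1.8 mL = 2000 μL total → factor 2000/200 = 10
Dilution factor to solution 3 = 625; to solution 5 = 75000
[solution 3]/[solution 5] = (factor to solution 5)/(factor to solution 3) = 75000/625 = 120

120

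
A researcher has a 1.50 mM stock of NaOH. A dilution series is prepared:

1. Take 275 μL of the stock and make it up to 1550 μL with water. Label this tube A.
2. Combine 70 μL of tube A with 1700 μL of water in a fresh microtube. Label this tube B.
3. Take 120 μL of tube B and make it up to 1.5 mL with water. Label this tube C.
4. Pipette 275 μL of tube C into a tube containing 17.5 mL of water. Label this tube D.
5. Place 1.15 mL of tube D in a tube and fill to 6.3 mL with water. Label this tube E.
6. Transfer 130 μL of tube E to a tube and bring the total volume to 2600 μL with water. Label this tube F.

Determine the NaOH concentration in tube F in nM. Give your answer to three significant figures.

Step 1: 275 μL brought to 1550 μL → factor 1550/275 = 5.6364
Step 2: 70 μL + 1700 μL = 1770 μL total → factor 1770/70 = 25.286
Step 3: 120 μL brought to 1.5 mL → factor 1500/120 = 12.5
Step 4: 275 μL + 17.5 mL = 17775 μL total → factor 17775/275 = 64.636
Step 5: 1.15 mL brought to 6.3 mL → factor 6.3/1.15 = 5.4783
Step 6: 130 μL brought to 2600 μL → factor 2600/130 = 20
Overall dilution factor = 5.6364 × 25.286 × 12.5 × 64.636 × 5.4783 × 20 = 1.2616 × 10^7
Final = 1.50 mM / 1.2616 × 10^7 = 1.189 × 10^-7 mM = 0.119 nM

0.119 nM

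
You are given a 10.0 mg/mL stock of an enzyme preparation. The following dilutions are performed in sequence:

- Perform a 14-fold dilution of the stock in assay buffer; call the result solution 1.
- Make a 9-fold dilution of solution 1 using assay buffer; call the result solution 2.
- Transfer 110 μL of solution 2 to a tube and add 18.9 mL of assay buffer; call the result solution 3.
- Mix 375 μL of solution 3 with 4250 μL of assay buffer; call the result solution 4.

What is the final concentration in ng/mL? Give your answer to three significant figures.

37.2 ng/mL

Step 1: 14-fold → factor 14
Step 2: 9-fold → factor 9
Step 3: 110 μL + 18.9 mL = 19010 μL total → factor 19010/110 = 172.82
Step 4: 375 μL + 4250 μL = 4625 μL total → factor 4625/375 = 12.333
Overall dilution factor = 14 × 9 × 172.82 × 12.333 = 2.6856 × 10^5
Final = 10.0 mg/mL / 2.6856 × 10^5 = 3.724 × 10^-5 mg/mL = 37.2 ng/mL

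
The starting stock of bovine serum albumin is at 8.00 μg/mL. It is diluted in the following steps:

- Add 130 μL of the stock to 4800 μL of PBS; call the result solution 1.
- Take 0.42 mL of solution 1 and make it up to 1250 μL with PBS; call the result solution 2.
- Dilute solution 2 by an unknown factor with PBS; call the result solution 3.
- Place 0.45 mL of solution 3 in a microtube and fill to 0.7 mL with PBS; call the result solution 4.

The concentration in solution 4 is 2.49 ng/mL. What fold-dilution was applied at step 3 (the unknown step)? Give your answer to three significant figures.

Step 1: 130 μL + 4800 μL = 4930 μL total → factor 4930/130 = 37.923
Step 2: 0.42 mL brought to 1250 μL → factor 1.25/0.42 = 2.9762
Step 3: unknown factor x
Step 4: 0.45 mL brought to 0.7 mL → factor 0.7/0.45 = 1.5556
Product of known-step factors = 175.57
Overall factor = 8.00 μg/mL / (2.49 ng/mL) = 3212.9
x = 3212.9 / 175.57 = 18.3

18.3-fold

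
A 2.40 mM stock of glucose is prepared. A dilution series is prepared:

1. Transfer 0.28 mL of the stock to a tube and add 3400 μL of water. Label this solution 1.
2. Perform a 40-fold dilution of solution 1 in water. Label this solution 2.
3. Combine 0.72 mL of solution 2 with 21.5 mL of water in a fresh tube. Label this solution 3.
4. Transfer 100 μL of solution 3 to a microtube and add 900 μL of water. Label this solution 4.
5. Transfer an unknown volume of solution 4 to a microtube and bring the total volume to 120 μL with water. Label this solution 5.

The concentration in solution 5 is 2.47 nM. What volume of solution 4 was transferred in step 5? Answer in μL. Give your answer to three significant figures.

20.0 μL

Step 1: 0.28 mL + 3400 μL = 3.68 mL total → factor 3.68/0.28 = 13.143
Step 2: 40-fold → factor 40
Step 3: 0.72 mL + 21.5 mL = 22.22 mL total → factor 22.22/0.72 = 30.861
Step 4: 100 μL + 900 μL = 1000 μL total → factor 1000/100 = 10
Step 5: v brought to 120 μL → factor = 120 μL/v
Product of known-step factors = 1.6224 × 10^5
Overall factor = 2.40 mM / (2.47 nM) = 9.7166 × 10^5
Step-5 factor = 9.7166 × 10^5 / 1.6224 × 10^5 = 5.989
v = 120 μL / 5.989 = 20.0 μL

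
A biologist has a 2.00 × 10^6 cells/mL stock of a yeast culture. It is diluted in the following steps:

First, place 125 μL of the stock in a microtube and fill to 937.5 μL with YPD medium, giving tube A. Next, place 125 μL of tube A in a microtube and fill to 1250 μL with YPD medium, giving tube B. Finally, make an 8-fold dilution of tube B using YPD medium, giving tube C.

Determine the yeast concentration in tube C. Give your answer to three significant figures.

Step 1: 125 μL brought to 937.5 μL → factor 937.5/125 = 7.5
Step 2: 125 μL brought to 1250 μL → factor 1250/125 = 10
Step 3: 8-fold → factor 8
Overall dilution factor = 7.5 × 10 × 8 = 600
Final = 2.00 × 10^6 cells/mL / 600 = 3.33 × 10^3 cells/mL

3.33 × 10^3 cells/mL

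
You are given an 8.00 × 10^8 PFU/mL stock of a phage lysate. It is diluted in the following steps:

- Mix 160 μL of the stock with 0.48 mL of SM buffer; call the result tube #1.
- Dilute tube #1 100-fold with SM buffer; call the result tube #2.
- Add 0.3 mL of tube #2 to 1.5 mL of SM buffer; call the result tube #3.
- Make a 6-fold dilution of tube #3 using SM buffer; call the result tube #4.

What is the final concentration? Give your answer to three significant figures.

5.56 × 10^4 PFU/mL

Step 1: 160 μL + 0.48 mL = 640 μL total → factor 640/160 = 4
Step 2: 100-fold → factor 100
Step 3: 0.3 mL + 1.5 mL = 1.8 mL total → factor 1.8/0.3 = 6
Step 4: 6-fold → factor 6
Overall dilution factor = 4 × 100 × 6 × 6 = 14400
Final = 8.00 × 10^8 PFU/mL / 14400 = 5.56 × 10^4 PFU/mL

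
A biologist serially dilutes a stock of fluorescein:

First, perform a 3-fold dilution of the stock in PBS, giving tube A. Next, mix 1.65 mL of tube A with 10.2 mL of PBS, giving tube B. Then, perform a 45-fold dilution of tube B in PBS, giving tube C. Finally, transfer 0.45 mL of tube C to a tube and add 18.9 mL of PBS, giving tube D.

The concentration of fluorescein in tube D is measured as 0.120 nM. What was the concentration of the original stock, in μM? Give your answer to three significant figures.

Step 1: 3-fold → factor 3
Step 2: 1.65 mL + 10.2 mL = 11.85 mL total → factor 11.85/1.65 = 7.1818
Step 3: 45-fold → factor 45
Step 4: 0.45 mL + 18.9 mL = 19.35 mL total → factor 19.35/0.45 = 43
Overall dilution factor = 3 × 7.1818 × 45 × 43 = 41690
Stock = 0.120 nM × 41690 = 5003 nM = 5.00 μM

5.00 μM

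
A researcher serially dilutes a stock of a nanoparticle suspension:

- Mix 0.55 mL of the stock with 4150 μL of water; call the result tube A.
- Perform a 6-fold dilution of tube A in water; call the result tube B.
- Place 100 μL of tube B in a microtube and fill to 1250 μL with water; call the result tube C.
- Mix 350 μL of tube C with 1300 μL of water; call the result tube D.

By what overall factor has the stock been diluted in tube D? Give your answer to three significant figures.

Step 1: 0.55 mL + 4150 μL = 4.7 mL total → factor 4.7/0.55 = 8.5455
Step 2: 6-fold → factor 6
Step 3: 100 μL brought to 1250 μL → factor 1250/100 = 12.5
Step 4: 350 μL + 1300 μL = 1650 μL total → factor 1650/350 = 4.7143
Overall dilution factor = 8.5455 × 6 × 12.5 × 4.7143 = 3021.4

3.02 × 10^3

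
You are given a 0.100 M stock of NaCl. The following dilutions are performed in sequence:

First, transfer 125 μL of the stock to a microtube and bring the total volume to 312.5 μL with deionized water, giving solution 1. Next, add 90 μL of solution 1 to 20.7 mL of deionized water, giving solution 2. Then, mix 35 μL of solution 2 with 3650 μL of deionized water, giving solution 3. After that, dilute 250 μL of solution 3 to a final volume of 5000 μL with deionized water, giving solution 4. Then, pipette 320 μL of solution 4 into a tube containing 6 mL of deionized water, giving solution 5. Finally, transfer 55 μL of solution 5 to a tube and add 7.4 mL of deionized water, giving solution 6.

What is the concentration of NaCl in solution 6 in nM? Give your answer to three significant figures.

Step 1: 125 μL brought to 312.5 μL → factor 312.5/125 = 2.5
Step 2: 90 μL + 20.7 mL = 20790 μL total → factor 20790/90 = 231
Step 3: 35 μL + 3650 μL = 3685 μL total → factor 3685/35 = 105.29
Step 4: 250 μL brought to 5000 μL → factor 5000/250 = 20
Step 5: 320 μL + 6 mL = 6320 μL total → factor 6320/320 = 19.75
Step 6: 55 μL + 7.4 mL = 7455 μL total → factor 7455/55 = 135.55
Overall dilution factor = 2.5 × 231 × 105.29 × 20 × 19.75 × 135.55 = 3.2554 × 10^9
Final = 0.100 M / 3.2554 × 10^9 = 3.072 × 10^-11 M = 0.0307 nM

0.0307 nM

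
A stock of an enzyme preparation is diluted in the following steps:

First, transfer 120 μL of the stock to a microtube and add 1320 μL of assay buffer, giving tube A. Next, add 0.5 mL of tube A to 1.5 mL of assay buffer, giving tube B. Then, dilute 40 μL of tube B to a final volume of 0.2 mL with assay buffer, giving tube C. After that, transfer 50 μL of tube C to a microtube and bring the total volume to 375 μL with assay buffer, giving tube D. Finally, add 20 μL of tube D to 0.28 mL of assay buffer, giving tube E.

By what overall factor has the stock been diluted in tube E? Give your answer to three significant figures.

Step 1: 120 μL + 1320 μL = 1440 μL total → factor 1440/120 = 12
Step 2: 0.5 mL + 1.5 mL = 2 mL total → factor 2/0.5 = 4
Step 3: 40 μL brought to 0.2 mL → factor 200/40 = 5
Step 4: 50 μL brought to 375 μL → factor 375/50 = 7.5
Step 5: 20 μL + 0.28 mL = 300 μL total → factor 300/20 = 15
Overall dilution factor = 12 × 4 × 5 × 7.5 × 15 = 27000

2.70 × 10^4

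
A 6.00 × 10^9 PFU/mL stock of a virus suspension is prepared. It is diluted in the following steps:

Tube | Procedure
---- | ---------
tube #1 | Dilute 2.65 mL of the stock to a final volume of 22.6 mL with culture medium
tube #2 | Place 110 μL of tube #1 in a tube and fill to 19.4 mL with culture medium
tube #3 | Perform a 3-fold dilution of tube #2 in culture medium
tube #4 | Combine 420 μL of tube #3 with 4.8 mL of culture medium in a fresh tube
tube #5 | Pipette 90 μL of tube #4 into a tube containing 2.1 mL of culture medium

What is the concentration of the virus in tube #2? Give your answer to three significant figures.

Step 1: 2.65 mL brought to 22.6 mL → factor 22.6/2.65 = 8.5283
Step 2: 110 μL brought to 19.4 mL → factor 19400/110 = 176.36
Dilution factor through tube #2 = 8.5283 × 176.36 = 1504.1
[tube #2] = 6.00 × 10^9 PFU/mL / 1504.1 = 3.99 × 10^6 PFU/mL

3.99 × 10^6 PFU/mL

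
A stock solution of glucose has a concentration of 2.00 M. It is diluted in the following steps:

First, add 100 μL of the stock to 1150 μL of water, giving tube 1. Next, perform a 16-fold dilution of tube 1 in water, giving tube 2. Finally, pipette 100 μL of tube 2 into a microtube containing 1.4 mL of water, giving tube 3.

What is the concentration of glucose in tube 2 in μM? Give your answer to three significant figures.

1.00 × 10^4 μM

Step 1: 100 μL + 1150 μL = 1250 μL total → factor 1250/100 = 12.5
Step 2: 16-fold → factor 16
Dilution factor through tube 2 = 12.5 × 16 = 200
[tube 2] = 2.00 M / 200 = 0.01000 M = 1.00 × 10^4 μM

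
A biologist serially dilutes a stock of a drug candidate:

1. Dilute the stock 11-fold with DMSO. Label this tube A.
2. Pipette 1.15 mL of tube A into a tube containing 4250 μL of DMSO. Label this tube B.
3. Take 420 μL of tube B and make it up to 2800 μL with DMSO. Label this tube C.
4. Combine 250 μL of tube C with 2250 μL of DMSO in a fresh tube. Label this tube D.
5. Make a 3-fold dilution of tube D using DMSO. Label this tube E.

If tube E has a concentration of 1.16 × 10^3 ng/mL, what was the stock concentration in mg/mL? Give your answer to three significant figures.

12.0 mg/mL

Step 1: 11-fold → factor 11
Step 2: 1.15 mL + 4250 μL = 5.4 mL total → factor 5.4/1.15 = 4.6957
Step 3: 420 μL brought to 2800 μL → factor 2800/420 = 6.6667
Step 4: 250 μL + 2250 μL = 2500 μL total → factor 2500/250 = 10
Step 5: 3-fold → factor 3
Overall dilution factor = 11 × 4.6957 × 6.6667 × 10 × 3 = 10330
Stock = 1.16 × 10^3 ng/mL × 10330 = 1.198 × 10^7 ng/mL = 12.0 mg/mL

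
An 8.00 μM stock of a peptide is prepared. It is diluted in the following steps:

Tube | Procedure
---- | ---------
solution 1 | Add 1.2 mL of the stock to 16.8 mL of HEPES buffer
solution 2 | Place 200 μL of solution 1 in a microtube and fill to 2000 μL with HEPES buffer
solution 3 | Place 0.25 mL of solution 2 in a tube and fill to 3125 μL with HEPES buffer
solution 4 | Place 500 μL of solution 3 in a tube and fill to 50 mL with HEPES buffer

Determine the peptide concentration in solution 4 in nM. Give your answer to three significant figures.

0.0427 nM

Step 1: 1.2 mL + 16.8 mL = 18 mL total → factor 18/1.2 = 15
Step 2: 200 μL brought to 2000 μL → factor 2000/200 = 10
Step 3: 0.25 mL brought to 3125 μL → factor 3.125/0.25 = 12.5
Step 4: 500 μL brought to 50 mL → factor 50000/500 = 100
Overall dilution factor = 15 × 10 × 12.5 × 100 = 1.875 × 10^5
Final = 8.00 μM / 1.875 × 10^5 = 4.267 × 10^-5 μM = 0.0427 nM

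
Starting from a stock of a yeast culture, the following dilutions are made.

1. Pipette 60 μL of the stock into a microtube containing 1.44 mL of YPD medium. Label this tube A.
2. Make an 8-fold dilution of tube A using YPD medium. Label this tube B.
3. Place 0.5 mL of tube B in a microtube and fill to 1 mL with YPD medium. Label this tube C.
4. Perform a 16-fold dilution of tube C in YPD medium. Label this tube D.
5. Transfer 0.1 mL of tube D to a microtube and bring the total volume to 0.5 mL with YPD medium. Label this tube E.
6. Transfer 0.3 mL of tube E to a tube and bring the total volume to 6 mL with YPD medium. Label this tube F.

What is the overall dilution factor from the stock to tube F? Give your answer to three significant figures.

Step 1: 60 μL + 1.44 mL = 1500 μL total → factor 1500/60 = 25
Step 2: 8-fold → factor 8
Step 3: 0.5 mL brought to 1 mL → factor 1/0.5 = 2
Step 4: 16-fold → factor 16
Step 5: 0.1 mL brought to 0.5 mL → factor 0.5/0.1 = 5
Step 6: 0.3 mL brought to 6 mL → factor 6/0.3 = 20
Overall dilution factor = 25 × 8 × 2 × 16 × 5 × 20 = 6.4 × 10^5

6.40 × 10^5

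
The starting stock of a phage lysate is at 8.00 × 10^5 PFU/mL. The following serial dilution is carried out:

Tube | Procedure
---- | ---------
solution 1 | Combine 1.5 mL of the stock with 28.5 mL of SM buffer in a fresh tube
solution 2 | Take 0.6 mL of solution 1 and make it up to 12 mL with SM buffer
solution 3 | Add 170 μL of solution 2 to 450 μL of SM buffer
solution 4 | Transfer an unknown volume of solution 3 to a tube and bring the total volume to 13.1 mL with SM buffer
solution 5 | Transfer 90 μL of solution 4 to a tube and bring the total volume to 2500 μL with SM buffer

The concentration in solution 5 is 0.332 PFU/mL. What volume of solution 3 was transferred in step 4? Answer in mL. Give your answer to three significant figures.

Step 1: 1.5 mL + 28.5 mL = 30 mL total → factor 30/1.5 = 20
Step 2: 0.6 mL brought to 12 mL → factor 12/0.6 = 20
Step 3: 170 μL + 450 μL = 620 μL total → factor 620/170 = 3.6471
Step 4: v brought to 13.1 mL → factor = 13.1 mL/v
Step 5: 90 μL brought to 2500 μL → factor 2500/90 = 27.778
Product of known-step factors = 40523
Overall factor = 8.00 × 10^5 PFU/mL / (0.332 PFU/mL) = 2.4096 × 10^6
Step-4 factor = 2.4096 × 10^6 / 40523 = 59.464
v = 13.1 mL / 59.464 = 0.220 mL

0.220 mL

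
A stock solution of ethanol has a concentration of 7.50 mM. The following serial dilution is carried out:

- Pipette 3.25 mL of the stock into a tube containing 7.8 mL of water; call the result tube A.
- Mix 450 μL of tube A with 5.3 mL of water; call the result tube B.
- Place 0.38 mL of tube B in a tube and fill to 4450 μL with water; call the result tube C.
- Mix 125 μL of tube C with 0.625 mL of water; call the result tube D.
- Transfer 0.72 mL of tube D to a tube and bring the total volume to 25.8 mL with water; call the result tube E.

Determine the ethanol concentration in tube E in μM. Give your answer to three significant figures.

0.0686 μM

Step 1: 3.25 mL + 7.8 mL = 11.05 mL total → factor 11.05/3.25 = 3.4
Step 2: 450 μL + 5.3 mL = 5750 μL total → factor 5750/450 = 12.778
Step 3: 0.38 mL brought to 4450 μL → factor 4.45/0.38 = 11.711
Step 4: 125 μL + 0.625 mL = 750 μL total → factor 750/125 = 6
Step 5: 0.72 mL brought to 25.8 mL → factor 25.8/0.72 = 35.833
Overall dilution factor = 3.4 × 12.778 × 11.711 × 6 × 35.833 = 1.0938 × 10^5
Final = 7.50 mM / 1.0938 × 10^5 = 6.857 × 10^-5 mM = 0.0686 μM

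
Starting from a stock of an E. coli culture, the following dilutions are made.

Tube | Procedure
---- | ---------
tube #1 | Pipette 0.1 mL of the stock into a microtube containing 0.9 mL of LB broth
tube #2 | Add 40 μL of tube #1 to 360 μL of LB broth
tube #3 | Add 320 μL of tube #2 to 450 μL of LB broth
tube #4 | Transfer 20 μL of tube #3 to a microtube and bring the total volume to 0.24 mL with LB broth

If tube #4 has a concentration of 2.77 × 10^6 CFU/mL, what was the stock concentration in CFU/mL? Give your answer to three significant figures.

Step 1: 0.1 mL + 0.9 mL = 1 mL total → factor 1/0.1 = 10
Step 2: 40 μL + 360 μL = 400 μL total → factor 400/40 = 10
Step 3: 320 μL + 450 μL = 770 μL total → factor 770/320 = 2.4062
Step 4: 20 μL brought to 0.24 mL → factor 240/20 = 12
Overall dilution factor = 10 × 10 × 2.4062 × 12 = 2887.5
Stock = 2.77 × 10^6 CFU/mL × 2887.5 = 8.00 × 10^9 CFU/mL

8.00 × 10^9 CFU/mL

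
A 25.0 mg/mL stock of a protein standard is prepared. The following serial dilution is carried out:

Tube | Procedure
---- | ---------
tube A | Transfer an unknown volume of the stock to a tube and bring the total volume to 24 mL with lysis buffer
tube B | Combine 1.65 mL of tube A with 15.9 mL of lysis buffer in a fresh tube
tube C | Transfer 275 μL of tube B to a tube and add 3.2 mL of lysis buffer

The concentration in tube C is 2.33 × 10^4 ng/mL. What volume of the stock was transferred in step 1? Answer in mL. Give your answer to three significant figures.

Step 1: v brought to 24 mL → factor = 24 mL/v
Step 2: 1.65 mL + 15.9 mL = 17.55 mL total → factor 17.55/1.65 = 10.636
Step 3: 275 μL + 3.2 mL = 3475 μL total → factor 3475/275 = 12.636
Product of known-step factors = 134.4
Overall factor = 25.0 mg/mL / (2.33 × 10^4 ng/mL) = 1073
Step-1 factor = 1073 / 134.4 = 7.983
v = 24 mL / 7.983 = 3.01 mL

3.01 mL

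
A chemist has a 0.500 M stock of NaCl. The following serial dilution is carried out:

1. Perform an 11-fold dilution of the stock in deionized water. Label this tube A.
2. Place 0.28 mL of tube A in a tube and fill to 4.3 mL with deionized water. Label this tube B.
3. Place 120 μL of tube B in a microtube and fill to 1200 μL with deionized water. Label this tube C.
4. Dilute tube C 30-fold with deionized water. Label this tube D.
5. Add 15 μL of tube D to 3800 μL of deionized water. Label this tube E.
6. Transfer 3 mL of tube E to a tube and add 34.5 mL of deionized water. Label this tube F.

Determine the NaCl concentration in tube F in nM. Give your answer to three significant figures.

Step 1: 11-fold → factor 11
Step 2: 0.28 mL brought to 4.3 mL → factor 4.3/0.28 = 15.357
Step 3: 120 μL brought to 1200 μL → factor 1200/120 = 10
Step 4: 30-fold → factor 30
Step 5: 15 μL + 3800 μL = 3815 μL total → factor 3815/15 = 254.33
Step 6: 3 mL + 34.5 mL = 37.5 mL total → factor 37.5/3 = 12.5
Overall dilution factor = 11 × 15.357 × 10 × 30 × 254.33 × 12.5 = 1.6112 × 10^8
Final = 0.500 M / 1.6112 × 10^8 = 3.103 × 10^-9 M = 3.10 nM

3.10 nM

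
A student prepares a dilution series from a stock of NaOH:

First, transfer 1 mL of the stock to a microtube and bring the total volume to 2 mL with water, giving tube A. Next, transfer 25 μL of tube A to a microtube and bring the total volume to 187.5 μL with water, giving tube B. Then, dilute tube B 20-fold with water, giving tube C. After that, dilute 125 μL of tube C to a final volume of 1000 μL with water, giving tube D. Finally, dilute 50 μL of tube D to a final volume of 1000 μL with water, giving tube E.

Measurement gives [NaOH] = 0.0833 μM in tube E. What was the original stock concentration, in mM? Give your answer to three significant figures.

Step 1: 1 mL brought to 2 mL → factor 2/1 = 2
Step 2: 25 μL brought to 187.5 μL → factor 187.5/25 = 7.5
Step 3: 20-fold → factor 20
Step 4: 125 μL brought to 1000 μL → factor 1000/125 = 8
Step 5: 50 μL brought to 1000 μL → factor 1000/50 = 20
Overall dilution factor = 2 × 7.5 × 20 × 8 × 20 = 48000
Stock = 0.0833 μM × 48000 = 3998 μM = 4.00 mM

4.00 mM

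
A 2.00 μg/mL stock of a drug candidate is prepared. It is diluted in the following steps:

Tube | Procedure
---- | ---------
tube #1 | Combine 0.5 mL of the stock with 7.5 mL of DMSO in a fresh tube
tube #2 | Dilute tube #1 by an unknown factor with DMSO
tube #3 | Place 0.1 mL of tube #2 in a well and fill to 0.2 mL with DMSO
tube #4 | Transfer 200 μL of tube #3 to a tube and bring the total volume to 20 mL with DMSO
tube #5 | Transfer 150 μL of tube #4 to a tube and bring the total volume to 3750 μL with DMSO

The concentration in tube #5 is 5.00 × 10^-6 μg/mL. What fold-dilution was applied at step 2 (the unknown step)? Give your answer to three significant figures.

5.00-fold

Step 1: 0.5 mL + 7.5 mL = 8 mL total → factor 8/0.5 = 16
Step 2: unknown factor x
Step 3: 0.1 mL brought to 0.2 mL → factor 0.2/0.1 = 2
Step 4: 200 μL brought to 20 mL → factor 20000/200 = 100
Step 5: 150 μL brought to 3750 μL → factor 3750/150 = 25
Product of known-step factors = 80000
Overall factor = 2.00 μg/mL / (5.00 × 10^-6 μg/mL) = 4 × 10^5
x = 4 × 10^5 / 80000 = 5.00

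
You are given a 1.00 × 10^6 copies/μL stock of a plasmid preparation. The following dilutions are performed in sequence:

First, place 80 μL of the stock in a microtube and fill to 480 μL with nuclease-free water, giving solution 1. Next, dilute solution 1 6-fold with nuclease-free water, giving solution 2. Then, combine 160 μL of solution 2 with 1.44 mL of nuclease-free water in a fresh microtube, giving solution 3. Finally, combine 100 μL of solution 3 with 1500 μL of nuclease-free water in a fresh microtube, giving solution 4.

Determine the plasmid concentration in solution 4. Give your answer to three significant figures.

174 copies/μL

Step 1: 80 μL brought to 480 μL → factor 480/80 = 6
Step 2: 6-fold → factor 6
Step 3: 160 μL + 1.44 mL = 1600 μL total → factor 1600/160 = 10
Step 4: 100 μL + 1500 μL = 1600 μL total → factor 1600/100 = 16
Overall dilution factor = 6 × 6 × 10 × 16 = 5760
Final = 1.00 × 10^6 copies/μL / 5760 = 174 copies/μL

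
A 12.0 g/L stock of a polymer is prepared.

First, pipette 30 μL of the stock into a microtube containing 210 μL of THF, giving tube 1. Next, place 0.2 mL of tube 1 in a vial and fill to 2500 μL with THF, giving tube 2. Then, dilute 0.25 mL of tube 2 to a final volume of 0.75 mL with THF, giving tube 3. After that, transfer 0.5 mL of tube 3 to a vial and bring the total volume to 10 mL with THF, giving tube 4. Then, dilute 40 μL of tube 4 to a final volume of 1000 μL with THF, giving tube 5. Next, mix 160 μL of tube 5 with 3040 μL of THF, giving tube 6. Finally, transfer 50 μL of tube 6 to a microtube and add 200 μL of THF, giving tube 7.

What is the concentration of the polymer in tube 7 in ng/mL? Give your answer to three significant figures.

0.800 ng/mL

Step 1: 30 μL + 210 μL = 240 μL total → factor 240/30 = 8
Step 2: 0.2 mL brought to 2500 μL → factor 2.5/0.2 = 12.5
Step 3: 0.25 mL brought to 0.75 mL → factor 0.75/0.25 = 3
Step 4: 0.5 mL brought to 10 mL → factor 10/0.5 = 20
Step 5: 40 μL brought to 1000 μL → factor 1000/40 = 25
Step 6: 160 μL + 3040 μL = 3200 μL total → factor 3200/160 = 20
Step 7: 50 μL + 200 μL = 250 μL total → factor 250/50 = 5
Overall dilution factor = 8 × 12.5 × 3 × 20 × 25 × 20 × 5 = 1.5 × 10^7
Final = 12.0 g/L / 1.5 × 10^7 = 8.000 × 10^-7 g/L = 0.800 ng/mL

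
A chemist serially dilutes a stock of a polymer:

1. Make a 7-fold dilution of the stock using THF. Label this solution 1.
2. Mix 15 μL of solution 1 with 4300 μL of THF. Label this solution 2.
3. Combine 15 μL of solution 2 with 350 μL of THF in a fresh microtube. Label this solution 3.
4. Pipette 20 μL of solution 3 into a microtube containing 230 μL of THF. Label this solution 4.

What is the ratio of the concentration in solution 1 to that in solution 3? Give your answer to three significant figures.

Step 1: 7-fold → factor 7
Step 2: 15 μL + 4300 μL = 4315 μL total → factor 4315/15 = 287.67
Step 3: 15 μL + 350 μL = 365 μL total → factor 365/15 = 24.333
Dilution factor to solution 1 = 7; to solution 3 = 48999
[solution 1]/[solution 3] = (factor to solution 3)/(factor to solution 1) = 48999/7 = 7.00 × 10^3

7.00 × 10^3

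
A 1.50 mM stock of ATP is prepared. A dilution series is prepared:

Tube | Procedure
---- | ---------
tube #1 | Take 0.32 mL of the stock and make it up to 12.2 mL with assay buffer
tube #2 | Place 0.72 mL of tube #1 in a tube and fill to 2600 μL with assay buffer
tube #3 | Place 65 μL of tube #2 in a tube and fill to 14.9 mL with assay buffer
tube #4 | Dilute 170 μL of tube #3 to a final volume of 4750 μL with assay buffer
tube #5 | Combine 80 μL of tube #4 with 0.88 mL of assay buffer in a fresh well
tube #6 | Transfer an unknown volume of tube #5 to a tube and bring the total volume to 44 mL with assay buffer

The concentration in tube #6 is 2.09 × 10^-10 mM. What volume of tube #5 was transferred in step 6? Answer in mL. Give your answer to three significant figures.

Step 1: 0.32 mL brought to 12.2 mL → factor 12.2/0.32 = 38.125
Step 2: 0.72 mL brought to 2600 μL → factor 2.6/0.72 = 3.6111
Step 3: 65 μL brought to 14.9 mL → factor 14900/65 = 229.23
Step 4: 170 μL brought to 4750 μL → factor 4750/170 = 27.941
Step 5: 80 μL + 0.88 mL = 960 μL total → factor 960/80 = 12
Step 6: v brought to 44 mL → factor = 44 mL/v
Product of known-step factors = 1.0582 × 10^7
Overall factor = 1.50 mM / (2.09 × 10^-10 mM) = 7.177 × 10^9
Step-6 factor = 7.177 × 10^9 / 1.0582 × 10^7 = 678.26
v = 44 mL / 678.26 = 0.0649 mL

0.0649 mL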